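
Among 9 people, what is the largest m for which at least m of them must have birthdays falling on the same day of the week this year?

2

There are 7 days of the week, which serve as the pigeonholes.
If each of the 7 days of the week held at most 1, the total would be at most 7 × 1 = 7 < 9, a contradiction.
So at least one holds ⌈9/7⌉ = 2.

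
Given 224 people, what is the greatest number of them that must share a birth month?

There are 12 months of the year, which serve as the pigeonholes.
If each of the 12 months of the year held at most 18, the total would be at most 12 × 18 = 216 < 224, a contradiction.
So at least one holds ⌈224/12⌉ = 19.

19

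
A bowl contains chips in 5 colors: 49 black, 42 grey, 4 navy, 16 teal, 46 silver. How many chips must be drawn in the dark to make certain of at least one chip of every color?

The hardest color to obtain is navy: we could draw every other chip first — 157 − 4 = 153 chips — without a single navy one.
The next draw must be navy, so 153 + 1 = 154.

154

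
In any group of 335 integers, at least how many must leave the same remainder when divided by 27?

13

If each of the 27 residue classes modulo 27 held at most 12, the total would be at most 27 × 12 = 324 < 335, a contradiction.
So at least one holds ⌈335/27⌉ = 13.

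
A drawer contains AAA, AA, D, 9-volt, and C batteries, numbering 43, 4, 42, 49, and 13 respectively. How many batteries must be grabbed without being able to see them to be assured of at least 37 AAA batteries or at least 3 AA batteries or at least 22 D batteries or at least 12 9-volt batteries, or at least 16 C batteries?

Each of the 5 types has its own threshold; avoid all of them simultaneously.
The worst case stops just short of every target: 36 AAA, 2 AA, 21 D, 11 9-volt, all 13 C — 36 + 2 + 21 + 11 + 13 = 83 batteries.
One more battery must push some type to its target, so 83 + 1 = 84.

84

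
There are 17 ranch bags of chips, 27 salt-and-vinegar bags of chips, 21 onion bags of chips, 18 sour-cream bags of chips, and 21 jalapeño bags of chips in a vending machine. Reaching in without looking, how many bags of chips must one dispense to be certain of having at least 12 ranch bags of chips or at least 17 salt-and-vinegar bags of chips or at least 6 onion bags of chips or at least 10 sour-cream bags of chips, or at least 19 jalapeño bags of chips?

60

The worst case stops just short of every target: 11 ranch, 16 salt-and-vinegar, 5 onion, 9 sour-cream, 18 jalapeño — 11 + 16 + 5 + 9 + 18 = 59 bags of chips.
One more bag of chips must push some flavor to its target, so 59 + 1 = 60.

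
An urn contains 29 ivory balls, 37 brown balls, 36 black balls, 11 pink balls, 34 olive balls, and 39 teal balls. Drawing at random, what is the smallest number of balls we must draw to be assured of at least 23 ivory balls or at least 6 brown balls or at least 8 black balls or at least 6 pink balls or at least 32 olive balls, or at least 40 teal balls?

Each of the 6 colors has its own threshold; avoid all of them simultaneously.
The worst case stops just short of every target: 22 ivory, 5 brown, 7 black, 5 pink, 31 olive, 39 teal — 22 + 5 + 7 + 5 + 31 + 39 = 109 balls.
One more ball must push some color to its target, so 109 + 1 = 110.

110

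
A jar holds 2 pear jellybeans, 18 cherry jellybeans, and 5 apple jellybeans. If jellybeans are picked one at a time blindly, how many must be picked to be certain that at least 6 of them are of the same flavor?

13

Treat the 3 flavors as pigeonholes.
In the worst case we take at most 5 of each flavor, but all 2 pear (fewer than 5), giving 2 + 5 + 5 = 12.
One more jellybean then forces some flavor to 6, so 12 + 1 = 13.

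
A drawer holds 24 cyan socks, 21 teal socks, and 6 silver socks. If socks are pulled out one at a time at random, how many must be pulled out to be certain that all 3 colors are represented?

46

The hardest color to obtain is silver: we could draw every other sock first — 51 − 6 = 45 socks — without a single silver one.
The next draw must be silver, so 45 + 1 = 46.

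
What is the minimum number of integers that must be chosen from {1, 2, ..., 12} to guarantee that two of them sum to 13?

Partition {1, …, 12} into 6 pairs: {1,12}, {2,11}, …, {6,7}.
Choosing 6 integers — say the integers 1 through 6 — takes one from each pair and avoids the property.
Choosing 7 forces two into the same pair by pigeonhole, and those sum to 13. So 7.

7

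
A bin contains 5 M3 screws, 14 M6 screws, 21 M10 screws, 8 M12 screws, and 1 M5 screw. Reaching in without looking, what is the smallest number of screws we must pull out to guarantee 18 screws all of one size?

46

In the worst case we take at most 17 of each size, but all 5 M3, all 14 M6, all 8 M12, and all 1 M5 (fewer than 17), giving 5 + 14 + 17 + 8 + 1 = 45.
One more screw then forces some size to 18, so 45 + 1 = 46.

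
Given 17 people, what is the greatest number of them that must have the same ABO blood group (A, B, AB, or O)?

The 17 people fall into 4 ABO blood groups.
If each of the 4 ABO blood groups held at most 4, the total would be at most 4 × 4 = 16 < 17, a contradiction.
So at least one holds ⌈17/4⌉ = 5.

5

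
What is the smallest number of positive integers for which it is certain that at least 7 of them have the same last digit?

There are 10 possible last digits acting as pigeonholes.
With 10 × 6 = 60 positive integers we could place exactly 6 in each, with no class reaching 7.
One more forces some class to hold 7, so 60 + 1 = 61.

61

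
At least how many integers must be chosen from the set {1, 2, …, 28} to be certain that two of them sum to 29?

15

Partition {1, …, 28} into 14 pairs: {1,28}, {2,27}, …, {14,15}.
Choosing 14 integers — say the integers 1 through 14 — takes one from each pair and avoids the property.
Choosing 15 forces two into the same pair by pigeonhole, and those sum to 29. So 15.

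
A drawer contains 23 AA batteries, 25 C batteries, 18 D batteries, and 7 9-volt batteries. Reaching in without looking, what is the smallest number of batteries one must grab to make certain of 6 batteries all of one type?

The worst case takes 5 batteries of each type without reaching 6 of any: 4 × 5 = 20.
The next battery must bring some type to 6, so 20 + 1 = 21.

21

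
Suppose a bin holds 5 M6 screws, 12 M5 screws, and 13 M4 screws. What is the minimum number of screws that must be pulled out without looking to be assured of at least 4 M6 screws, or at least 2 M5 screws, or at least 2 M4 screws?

Each of the 3 sizes has its own threshold; avoid all of them simultaneously.
The worst case stops just short of every target: 3 M6, 1 M5, 1 M4 — 3 + 1 + 1 = 5 screws.
One more screw must push some size to its target, so 5 + 1 = 6.

6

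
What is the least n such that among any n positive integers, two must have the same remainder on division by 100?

Two integers differ by a multiple of 100 exactly when they share a remainder mod 100.
There are 100 residue classes mod 100, so 100 integers can all lie in distinct classes.
One more integer must repeat a residue, giving a difference divisible by 100. So n = 100 + 1 = 101.

101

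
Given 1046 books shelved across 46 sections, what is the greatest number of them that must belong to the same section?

23

If each of the 46 sections held at most 22, the total would be at most 46 × 22 = 1012 < 1046, a contradiction.
So at least one holds ⌈1046/46⌉ = 23.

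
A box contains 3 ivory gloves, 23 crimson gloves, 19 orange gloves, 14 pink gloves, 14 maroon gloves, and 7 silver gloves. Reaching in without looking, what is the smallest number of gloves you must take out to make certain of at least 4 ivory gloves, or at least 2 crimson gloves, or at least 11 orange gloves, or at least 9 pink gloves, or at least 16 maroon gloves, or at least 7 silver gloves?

The worst case stops just short of every target: 3 ivory, 1 crimson, 10 orange, 8 pink, all 14 maroon, 6 silver — 3 + 1 + 10 + 8 + 14 + 6 = 42 gloves.
One more glove must push some color to its target, so 42 + 1 = 43.

43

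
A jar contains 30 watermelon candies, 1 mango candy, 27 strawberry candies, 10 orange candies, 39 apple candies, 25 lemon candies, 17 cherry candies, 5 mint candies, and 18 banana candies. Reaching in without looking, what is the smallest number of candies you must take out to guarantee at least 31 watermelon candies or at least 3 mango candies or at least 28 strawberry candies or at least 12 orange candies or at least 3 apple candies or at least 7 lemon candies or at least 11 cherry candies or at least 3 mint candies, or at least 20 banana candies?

The worst case stops just short of every target: 30 watermelon, all 1 mango, 27 strawberry, all 10 orange, 2 apple, 6 lemon, 10 cherry, 2 mint, all 18 banana — 30 + 1 + 27 + 10 + 2 + 6 + 10 + 2 + 18 = 106 candies.
One more candy must push some flavor to its target, so 106 + 1 = 107.

107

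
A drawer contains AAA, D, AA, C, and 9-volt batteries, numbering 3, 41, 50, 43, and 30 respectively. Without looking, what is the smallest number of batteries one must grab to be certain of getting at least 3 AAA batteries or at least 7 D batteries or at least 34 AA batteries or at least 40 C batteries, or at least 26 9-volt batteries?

106

The worst case stops just short of every target: 2 AAA, 6 D, 33 AA, 39 C, 25 9-volt — 2 + 6 + 33 + 39 + 25 = 105 batteries.
One more battery must push some type to its target, so 105 + 1 = 106.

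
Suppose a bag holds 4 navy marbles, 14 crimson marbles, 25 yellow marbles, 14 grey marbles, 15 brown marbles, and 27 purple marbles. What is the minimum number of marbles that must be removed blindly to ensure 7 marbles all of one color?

In the worst case we take at most 6 of each color, but all 4 navy (fewer than 6), giving 4 + 6 + 6 + 6 + 6 + 6 = 34.
One more marble then forces some color to 7, so 34 + 1 = 35.

35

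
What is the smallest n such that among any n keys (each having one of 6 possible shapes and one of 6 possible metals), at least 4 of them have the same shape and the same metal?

109

There are 6 × 6 = 36 (shape, metal) combinations acting as pigeonholes.
With 36 × 3 = 108 keys we could place exactly 3 in each, with no (shape, metal) pair reaching 4.
One more forces some (shape, metal) pair to hold 4, so 108 + 1 = 109.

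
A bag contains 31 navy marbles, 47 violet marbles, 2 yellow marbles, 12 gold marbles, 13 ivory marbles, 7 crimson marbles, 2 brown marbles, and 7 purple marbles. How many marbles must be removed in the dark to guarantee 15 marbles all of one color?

In the worst case we take at most 14 of each color, but all 2 yellow, all 12 gold, all 13 ivory, all 7 crimson, all 2 brown, and all 7 purple (fewer than 14), giving 14 + 14 + 2 + 12 + 13 + 7 + 2 + 7 = 71.
One more marble then forces some color to 15, so 71 + 1 = 72.

72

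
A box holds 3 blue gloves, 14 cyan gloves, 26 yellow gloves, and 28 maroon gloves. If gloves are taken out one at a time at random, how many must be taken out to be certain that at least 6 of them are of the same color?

In the worst case we take at most 5 of each color, but all 3 blue (fewer than 5), giving 3 + 5 + 5 + 5 = 18.
One more glove then forces some color to 6, so 18 + 1 = 19.

19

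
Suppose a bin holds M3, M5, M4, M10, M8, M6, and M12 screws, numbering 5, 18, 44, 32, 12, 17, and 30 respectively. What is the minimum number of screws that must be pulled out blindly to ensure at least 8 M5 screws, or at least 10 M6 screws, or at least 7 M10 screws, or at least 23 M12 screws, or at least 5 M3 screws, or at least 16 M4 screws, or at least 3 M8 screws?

Each of the 7 sizes has its own threshold; avoid all of them simultaneously.
The worst case stops just short of every target: 4 M3, 7 M5, 15 M4, 6 M10, 2 M8, 9 M6, 22 M12 — 4 + 7 + 15 + 6 + 2 + 9 + 22 = 65 screws.
One more screw must push some size to its target, so 65 + 1 = 66.

66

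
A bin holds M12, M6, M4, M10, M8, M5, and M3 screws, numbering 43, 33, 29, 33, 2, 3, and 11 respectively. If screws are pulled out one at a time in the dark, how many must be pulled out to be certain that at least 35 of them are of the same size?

Treat the 7 sizes as pigeonholes.
In the worst case we take at most 34 of each size, but all 33 M6, all 29 M4, all 33 M10, all 2 M8, all 3 M5, and all 11 M3 (fewer than 34), giving 34 + 33 + 29 + 33 + 2 + 3 + 11 = 145.
One more screw then forces some size to 35, so 145 + 1 = 146.

146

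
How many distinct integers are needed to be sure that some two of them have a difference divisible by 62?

63

Two integers differ by a multiple of 62 exactly when they share a remainder mod 62.
There are 62 residue classes mod 62, so 62 integers can all lie in distinct classes.
One more integer must repeat a residue, giving a difference divisible by 62. So n = 62 + 1 = 63.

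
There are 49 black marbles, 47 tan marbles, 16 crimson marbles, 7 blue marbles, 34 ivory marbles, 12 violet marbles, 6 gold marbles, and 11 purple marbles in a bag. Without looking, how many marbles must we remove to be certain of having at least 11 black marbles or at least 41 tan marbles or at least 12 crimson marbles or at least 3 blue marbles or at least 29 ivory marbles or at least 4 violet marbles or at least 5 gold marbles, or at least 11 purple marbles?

The worst case stops just short of every target: 10 black, 40 tan, 11 crimson, 2 blue, 28 ivory, 3 violet, 4 gold, 10 purple — 10 + 40 + 11 + 2 + 28 + 3 + 4 + 10 = 108 marbles.
One more marble must push some color to its target, so 108 + 1 = 109.

109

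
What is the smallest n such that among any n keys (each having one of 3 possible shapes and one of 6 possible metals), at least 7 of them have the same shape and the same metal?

There are 3 × 6 = 18 (shape, metal) combinations acting as pigeonholes.
With 18 × 6 = 108 keys we could place exactly 6 in each, with no (shape, metal) pair reaching 7.
One more forces some (shape, metal) pair to hold 7, so 108 + 1 = 109.

109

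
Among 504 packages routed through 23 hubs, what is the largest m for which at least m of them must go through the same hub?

If each of the 23 hubs held at most 21, the total would be at most 23 × 21 = 483 < 504, a contradiction.
So at least one holds ⌈504/23⌉ = 22.

22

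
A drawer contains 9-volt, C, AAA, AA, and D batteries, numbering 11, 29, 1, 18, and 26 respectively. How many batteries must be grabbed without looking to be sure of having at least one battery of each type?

The hardest type to obtain is AAA: we could draw every other battery first — 85 − 1 = 84 batteries — without a single AAA one.
The next draw must be AAA, so 84 + 1 = 85.

85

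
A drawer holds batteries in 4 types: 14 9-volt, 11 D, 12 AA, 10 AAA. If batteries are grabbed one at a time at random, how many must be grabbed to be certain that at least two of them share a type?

5

Treat the 4 types as pigeonholes.
The worst case takes 1 battery of each type without reaching 2 of any: 4 × 1 = 4.
The next battery must bring some type to 2, so 4 + 1 = 5.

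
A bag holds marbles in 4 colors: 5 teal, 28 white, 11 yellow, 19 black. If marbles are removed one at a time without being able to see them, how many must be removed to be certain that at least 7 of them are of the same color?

Treat the 4 colors as pigeonholes.
In the worst case we take at most 6 of each color, but all 5 teal (fewer than 6), giving 5 + 6 + 6 + 6 = 23.
One more marble then forces some color to 7, so 23 + 1 = 24.

24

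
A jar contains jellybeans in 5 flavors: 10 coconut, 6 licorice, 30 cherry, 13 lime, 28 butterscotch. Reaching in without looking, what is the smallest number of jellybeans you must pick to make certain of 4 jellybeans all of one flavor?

16

The worst case takes 3 jellybeans of each flavor without reaching 4 of any: 5 × 3 = 15.
The next jellybean must bring some flavor to 4, so 15 + 1 = 16.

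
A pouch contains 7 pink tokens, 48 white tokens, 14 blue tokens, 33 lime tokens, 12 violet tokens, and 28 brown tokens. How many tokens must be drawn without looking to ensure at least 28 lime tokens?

The worst case draws every non-lime token first: 7 + 48 + 14 + 12 + 28 = 109.
The next 28 draws are then forced to be lime, giving 109 + 28 = 137.

137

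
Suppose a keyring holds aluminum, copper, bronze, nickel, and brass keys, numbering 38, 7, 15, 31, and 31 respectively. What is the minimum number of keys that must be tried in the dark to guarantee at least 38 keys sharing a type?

122

In the worst case we take at most 37 of each type, but all 7 copper, all 15 bronze, all 31 nickel, and all 31 brass (fewer than 37), giving 37 + 7 + 15 + 31 + 31 = 121.
One more key then forces some type to 38, so 121 + 1 = 122.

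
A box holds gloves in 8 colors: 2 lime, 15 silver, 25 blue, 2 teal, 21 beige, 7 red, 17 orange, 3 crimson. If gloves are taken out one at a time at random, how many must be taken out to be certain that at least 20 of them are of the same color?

85

In the worst case we take at most 19 of each color, but all 2 lime, all 15 silver, all 2 teal, all 7 red, all 17 orange, and all 3 crimson (fewer than 19), giving 2 + 15 + 19 + 2 + 19 + 7 + 17 + 3 = 84.
One more glove then forces some color to 20, so 84 + 1 = 85.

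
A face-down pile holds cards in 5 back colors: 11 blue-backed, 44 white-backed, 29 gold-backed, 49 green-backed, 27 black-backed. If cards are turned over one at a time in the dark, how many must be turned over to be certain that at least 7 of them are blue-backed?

156

To avoid blue-backed cards as long as possible, exhaust the other 4 back colors first.
The worst case draws every non-blue-backed card first: 44 + 29 + 49 + 27 = 149.
The next 7 draws are then forced to be blue-backed, giving 149 + 7 = 156.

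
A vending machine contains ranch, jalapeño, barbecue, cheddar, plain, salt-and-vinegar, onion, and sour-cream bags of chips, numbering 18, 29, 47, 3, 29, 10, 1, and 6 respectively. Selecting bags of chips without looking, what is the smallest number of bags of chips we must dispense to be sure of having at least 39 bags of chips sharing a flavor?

Treat the 8 flavors as pigeonholes.
In the worst case we take at most 38 of each flavor, but all 18 ranch, all 29 jalapeño, all 3 cheddar, all 29 plain, all 10 salt-and-vinegar, all 1 onion, and all 6 sour-cream (fewer than 38), giving 18 + 29 + 38 + 3 + 29 + 10 + 1 + 6 = 134.
One more bag of chips then forces some flavor to 39, so 134 + 1 = 135.

135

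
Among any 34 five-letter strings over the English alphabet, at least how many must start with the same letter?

There are 26 possible first letters, which serve as the pigeonholes.
If each of the 26 possible first letters held at most 1, the total would be at most 26 × 1 = 26 < 34, a contradiction.
So at least one holds ⌈34/26⌉ = 2.

2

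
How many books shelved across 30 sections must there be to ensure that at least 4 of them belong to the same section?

There are 30 sections acting as pigeonholes.
With 30 × 3 = 90 books we could place exactly 3 in each, with no class reaching 4.
One more forces some class to hold 4, so 90 + 1 = 91.

91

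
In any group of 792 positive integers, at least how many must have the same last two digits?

8

The 792 positive integers fall into 100 possible two-digit endings.
If each of the 100 possible two-digit endings held at most 7, the total would be at most 100 × 7 = 700 < 792, a contradiction.
So at least one holds ⌈792/100⌉ = 8.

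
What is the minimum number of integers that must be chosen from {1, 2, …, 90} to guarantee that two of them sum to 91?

Partition {1, …, 90} into 45 pairs: {1,90}, {2,89}, …, {45,46}.
Choosing 45 integers — say the integers 1 through 45 — takes one from each pair and avoids the property.
Choosing 46 forces two into the same pair by pigeonhole, and those sum to 91. So 46.

46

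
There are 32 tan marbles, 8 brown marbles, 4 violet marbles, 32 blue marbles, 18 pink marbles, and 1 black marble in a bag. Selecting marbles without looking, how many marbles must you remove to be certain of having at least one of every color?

95

The hardest color to obtain is black: we could draw every other marble first — 95 − 1 = 94 marbles — without a single black one.
The next draw must be black, so 94 + 1 = 95.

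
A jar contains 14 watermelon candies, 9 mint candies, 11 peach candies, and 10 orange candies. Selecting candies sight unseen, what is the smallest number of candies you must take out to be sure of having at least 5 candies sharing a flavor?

17

The worst case takes 4 candies of each flavor without reaching 5 of any: 4 × 4 = 16.
The next candy must bring some flavor to 5, so 16 + 1 = 17.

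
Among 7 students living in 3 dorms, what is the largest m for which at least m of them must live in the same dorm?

If each of the 3 dorms held at most 2, the total would be at most 3 × 2 = 6 < 7, a contradiction.
So at least one holds ⌈7/3⌉ = 3.

3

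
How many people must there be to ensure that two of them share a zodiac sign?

13

There are 12 zodiac signs acting as pigeonholes.
With 12 people we could place one in each, avoiding any repeat.
One more forces some class to hold 2, so 12 + 1 = 13.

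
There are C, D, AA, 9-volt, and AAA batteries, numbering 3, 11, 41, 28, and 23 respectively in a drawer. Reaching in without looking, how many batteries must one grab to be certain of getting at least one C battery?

The worst case draws every non-C battery first: 11 + 41 + 28 + 23 = 103.
The next draw is then forced to be C, giving 103 + 1 = 104.

104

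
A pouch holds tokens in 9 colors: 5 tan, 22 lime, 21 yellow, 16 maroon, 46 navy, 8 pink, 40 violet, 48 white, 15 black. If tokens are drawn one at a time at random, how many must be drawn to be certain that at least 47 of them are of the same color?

In the worst case we take at most 46 of each color, but all 5 tan, all 22 lime, all 21 yellow, all 16 maroon, all 8 pink, all 40 violet, and all 15 black (fewer than 46), giving 5 + 22 + 21 + 16 + 46 + 8 + 40 + 46 + 15 = 219.
One more token then forces some color to 47, so 219 + 1 = 220.

220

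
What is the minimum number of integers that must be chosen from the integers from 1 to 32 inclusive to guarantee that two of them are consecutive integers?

Partition {1, …, 32} into 16 pairs: {1,2}, {3,4}, …, {31,32}.
Choosing 16 integers — say the 16 even numbers 2, 4, …, 32 — takes one from each pair and avoids the property.
Choosing 17 forces two into the same pair by pigeonhole, and those are consecutive. So 17.

17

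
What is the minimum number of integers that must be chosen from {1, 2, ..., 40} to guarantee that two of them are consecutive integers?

Partition {1, …, 40} into 20 pairs: {1,2}, {3,4}, …, {39,40}.
Choosing 20 integers — say the 20 even numbers 2, 4, …, 40 — takes one from each pair and avoids the property.
Choosing 21 forces two into the same pair by pigeonhole, and those are consecutive. So 21.

21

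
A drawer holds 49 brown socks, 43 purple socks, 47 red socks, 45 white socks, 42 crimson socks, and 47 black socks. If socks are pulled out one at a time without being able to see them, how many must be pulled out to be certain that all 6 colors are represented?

232

The hardest color to obtain is crimson: we could draw every other sock first — 273 − 42 = 231 socks — without a single crimson one.
The next draw must be crimson, so 231 + 1 = 232.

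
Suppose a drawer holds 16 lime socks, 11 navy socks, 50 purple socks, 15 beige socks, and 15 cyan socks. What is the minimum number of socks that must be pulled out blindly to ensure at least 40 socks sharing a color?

97

Treat the 5 colors as pigeonholes.
In the worst case we take at most 39 of each color, but all 16 lime, all 11 navy, all 15 beige, and all 15 cyan (fewer than 39), giving 16 + 11 + 39 + 15 + 15 = 96.
One more sock then forces some color to 40, so 96 + 1 = 97.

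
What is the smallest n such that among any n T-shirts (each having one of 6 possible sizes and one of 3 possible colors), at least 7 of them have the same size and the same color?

There are 6 × 3 = 18 (size, color) combinations acting as pigeonholes.
With 18 × 6 = 108 T-shirts we could place exactly 6 in each, with no (size, color) pair reaching 7.
One more forces some (size, color) pair to hold 7, so 108 + 1 = 109.

109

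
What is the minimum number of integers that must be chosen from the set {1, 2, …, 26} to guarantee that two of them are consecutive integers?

Partition {1, …, 26} into 13 pairs: {1,2}, {3,4}, …, {25,26}.
Choosing 13 integers — say the 13 even numbers 2, 4, …, 26 — takes one from each pair and avoids the property.
Choosing 14 forces two into the same pair by pigeonhole, and those are consecutive. So 14.

14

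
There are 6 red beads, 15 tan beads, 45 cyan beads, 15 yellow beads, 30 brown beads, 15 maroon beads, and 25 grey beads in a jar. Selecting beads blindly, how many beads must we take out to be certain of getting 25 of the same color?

124

In the worst case we take at most 24 of each color, but all 6 red, all 15 tan, all 15 yellow, and all 15 maroon (fewer than 24), giving 6 + 15 + 24 + 15 + 24 + 15 + 24 = 123.
One more bead then forces some color to 25, so 123 + 1 = 124.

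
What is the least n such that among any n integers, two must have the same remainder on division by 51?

Two integers differ by a multiple of 51 exactly when they share a remainder mod 51.
There are 51 residue classes mod 51, so 51 integers can all lie in distinct classes.
One more integer must repeat a residue, giving a difference divisible by 51. So n = 51 + 1 = 52.

52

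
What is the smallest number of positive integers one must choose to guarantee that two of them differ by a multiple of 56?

Use the pigeonhole principle on residue classes: two integers differ by a multiple of 56 exactly when they share a remainder mod 56.
There are 56 residue classes mod 56, so 56 integers can all lie in distinct classes.
One more integer must repeat a residue, giving a difference divisible by 56. So n = 56 + 1 = 57.

57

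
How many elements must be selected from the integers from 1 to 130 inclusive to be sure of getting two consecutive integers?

66

Partition {1, …, 130} into 65 pairs: {1,2}, {3,4}, …, {129,130}.
Choosing 65 integers — say the 65 even numbers 2, 4, …, 130 — takes one from each pair and avoids the property.
Choosing 66 forces two into the same pair by pigeonhole, and those are consecutive. So 66.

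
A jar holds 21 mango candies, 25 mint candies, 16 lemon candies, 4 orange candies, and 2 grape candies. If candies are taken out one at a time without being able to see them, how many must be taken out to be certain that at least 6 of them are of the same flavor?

In the worst case we take at most 5 of each flavor, but all 4 orange and all 2 grape (fewer than 5), giving 5 + 5 + 5 + 4 + 2 = 21.
One more candy then forces some flavor to 6, so 21 + 1 = 22.

22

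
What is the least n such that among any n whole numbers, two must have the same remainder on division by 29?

30

Two integers differ by a multiple of 29 exactly when they share a remainder mod 29.
There are 29 residue classes mod 29, so 29 integers can all lie in distinct classes.
One more integer must repeat a residue, giving a difference divisible by 29. So n = 29 + 1 = 30.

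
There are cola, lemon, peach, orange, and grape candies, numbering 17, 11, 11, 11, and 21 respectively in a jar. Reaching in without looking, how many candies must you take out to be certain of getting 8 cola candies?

The worst case draws every non-cola candy first: 11 + 11 + 11 + 21 = 54.
The next 8 draws are then forced to be cola, giving 54 + 8 = 62.

62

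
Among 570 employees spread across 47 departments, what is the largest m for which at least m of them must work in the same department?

The 570 employees fall into 47 departments.
If each of the 47 departments held at most 12, the total would be at most 47 × 12 = 564 < 570, a contradiction.
So at least one holds ⌈570/47⌉ = 13.

13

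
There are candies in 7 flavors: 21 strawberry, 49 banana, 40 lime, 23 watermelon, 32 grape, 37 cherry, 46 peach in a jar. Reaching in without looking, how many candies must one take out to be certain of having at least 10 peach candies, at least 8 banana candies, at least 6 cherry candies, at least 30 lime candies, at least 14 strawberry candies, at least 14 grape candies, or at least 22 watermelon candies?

98

Each of the 7 flavors has its own threshold; avoid all of them simultaneously.
The worst case stops just short of every target: 13 strawberry, 7 banana, 29 lime, 21 watermelon, 13 grape, 5 cherry, 9 peach — 13 + 7 + 29 + 21 + 13 + 5 + 9 = 97 candies.
One more candy must push some flavor to its target, so 97 + 1 = 98.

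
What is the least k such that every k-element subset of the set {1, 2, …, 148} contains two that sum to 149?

75

Partition {1, …, 148} into 74 pairs: {1,148}, {2,147}, …, {74,75}.
Choosing 74 integers — say the integers 1 through 74 — takes one from each pair and avoids the property.
Choosing 75 forces two into the same pair by pigeonhole, and those sum to 149. So 75.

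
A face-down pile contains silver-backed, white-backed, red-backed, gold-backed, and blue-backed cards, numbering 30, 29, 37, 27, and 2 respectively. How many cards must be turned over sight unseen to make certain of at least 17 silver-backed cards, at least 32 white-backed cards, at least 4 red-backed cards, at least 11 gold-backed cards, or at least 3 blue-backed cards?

The worst case stops just short of every target: 16 silver-backed, all 29 white-backed, 3 red-backed, 10 gold-backed, 2 blue-backed — 16 + 29 + 3 + 10 + 2 = 60 cards.
One more card must push some back color to its target, so 60 + 1 = 61.

61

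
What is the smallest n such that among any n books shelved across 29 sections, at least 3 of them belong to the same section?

There are 29 sections acting as pigeonholes.
With 29 × 2 = 58 books we could place exactly 2 in each, with no class reaching 3.
One more forces some class to hold 3, so 58 + 1 = 59.

59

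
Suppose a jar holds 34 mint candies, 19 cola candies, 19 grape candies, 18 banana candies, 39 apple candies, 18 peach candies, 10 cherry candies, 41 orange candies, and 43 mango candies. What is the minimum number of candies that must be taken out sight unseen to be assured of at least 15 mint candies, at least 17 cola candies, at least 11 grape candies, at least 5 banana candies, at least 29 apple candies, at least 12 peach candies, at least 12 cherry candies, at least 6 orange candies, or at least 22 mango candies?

The worst case stops just short of every target: 14 mint, 16 cola, 10 grape, 4 banana, 28 apple, 11 peach, all 10 cherry, 5 orange, 21 mango — 14 + 16 + 10 + 4 + 28 + 11 + 10 + 5 + 21 = 119 candies.
One more candy must push some flavor to its target, so 119 + 1 = 120.

120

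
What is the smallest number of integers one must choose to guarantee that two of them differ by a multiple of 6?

7

Use the pigeonhole principle on residue classes: two integers differ by a multiple of 6 exactly when they share a remainder mod 6.
There are 6 residue classes mod 6, so 6 integers can all lie in distinct classes.
One more integer must repeat a residue, giving a difference divisible by 6. So n = 6 + 1 = 7.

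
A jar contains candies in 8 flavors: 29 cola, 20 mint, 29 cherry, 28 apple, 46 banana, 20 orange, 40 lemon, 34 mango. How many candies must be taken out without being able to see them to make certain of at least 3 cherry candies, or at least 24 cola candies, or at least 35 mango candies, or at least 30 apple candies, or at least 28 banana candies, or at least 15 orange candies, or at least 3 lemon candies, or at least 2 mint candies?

132

Each of the 8 flavors has its own threshold; avoid all of them simultaneously.
The worst case stops just short of every target: 23 cola, 1 mint, 2 cherry, all 28 apple, 27 banana, 14 orange, 2 lemon, 34 mango — 23 + 1 + 2 + 28 + 27 + 14 + 2 + 34 = 131 candies.
One more candy must push some flavor to its target, so 131 + 1 = 132.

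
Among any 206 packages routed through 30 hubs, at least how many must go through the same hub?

The 206 packages fall into 30 hubs.
If each of the 30 hubs held at most 6, the total would be at most 30 × 6 = 180 < 206, a contradiction.
So at least one holds ⌈206/30⌉ = 7.

7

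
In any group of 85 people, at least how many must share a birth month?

8

The 85 people fall into 12 months of the year.
If each of the 12 months of the year held at most 7, the total would be at most 12 × 7 = 84 < 85, a contradiction.
So at least one holds ⌈85/12⌉ = 8.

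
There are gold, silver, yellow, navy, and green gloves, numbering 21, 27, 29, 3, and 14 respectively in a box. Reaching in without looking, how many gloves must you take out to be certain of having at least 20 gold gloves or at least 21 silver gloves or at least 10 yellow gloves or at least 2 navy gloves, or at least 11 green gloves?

60

Each of the 5 colors has its own threshold; avoid all of them simultaneously.
The worst case stops just short of every target: 19 gold, 20 silver, 9 yellow, 1 navy, 10 green — 19 + 20 + 9 + 1 + 10 = 59 gloves.
One more glove must push some color to its target, so 59 + 1 = 60.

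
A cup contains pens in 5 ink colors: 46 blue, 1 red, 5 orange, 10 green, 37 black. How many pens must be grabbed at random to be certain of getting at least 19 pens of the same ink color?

53

In the worst case we take at most 18 of each ink color, but all 1 red, all 5 orange, and all 10 green (fewer than 18), giving 18 + 1 + 5 + 10 + 18 = 52.
One more pen then forces some ink color to 19, so 52 + 1 = 53.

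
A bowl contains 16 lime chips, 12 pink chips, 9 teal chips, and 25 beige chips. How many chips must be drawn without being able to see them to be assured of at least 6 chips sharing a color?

Treat the 4 colors as pigeonholes.
The worst case takes 5 chips of each color without reaching 6 of any: 4 × 5 = 20.
The next chip must bring some color to 6, so 20 + 1 = 21.

21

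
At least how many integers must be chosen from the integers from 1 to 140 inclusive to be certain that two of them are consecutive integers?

71

Partition {1, …, 140} into 70 pairs: {1,2}, {3,4}, …, {139,140}.
Choosing 70 integers — say the 70 even numbers 2, 4, …, 140 — takes one from each pair and avoids the property.
Choosing 71 forces two into the same pair by pigeonhole, and those are consecutive. So 71.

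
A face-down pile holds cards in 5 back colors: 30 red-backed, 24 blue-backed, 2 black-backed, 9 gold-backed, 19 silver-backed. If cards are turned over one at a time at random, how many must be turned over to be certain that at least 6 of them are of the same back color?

Treat the 5 back colors as pigeonholes.
In the worst case we take at most 5 of each back color, but all 2 black-backed (fewer than 5), giving 5 + 5 + 2 + 5 + 5 = 22.
One more card then forces some back color to 6, so 22 + 1 = 23.

23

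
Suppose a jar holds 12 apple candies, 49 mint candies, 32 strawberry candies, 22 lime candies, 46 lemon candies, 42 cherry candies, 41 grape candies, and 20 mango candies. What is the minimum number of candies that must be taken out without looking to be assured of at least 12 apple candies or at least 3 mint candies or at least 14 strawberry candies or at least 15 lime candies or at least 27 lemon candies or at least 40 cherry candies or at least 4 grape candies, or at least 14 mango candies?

The worst case stops just short of every target: 11 apple, 2 mint, 13 strawberry, 14 lime, 26 lemon, 39 cherry, 3 grape, 13 mango — 11 + 2 + 13 + 14 + 26 + 39 + 3 + 13 = 121 candies.
One more candy must push some flavor to its target, so 121 + 1 = 122.

122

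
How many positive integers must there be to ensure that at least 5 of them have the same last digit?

There are 10 possible last digits acting as pigeonholes.
With 10 × 4 = 40 positive integers we could place exactly 4 in each, with no class reaching 5.
One more forces some class to hold 5, so 40 + 1 = 41.

41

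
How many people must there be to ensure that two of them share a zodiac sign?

13

There are 12 zodiac signs acting as pigeonholes.
With 12 people we could place one in each, avoiding any repeat.
One more forces some class to hold 2, so 12 + 1 = 13.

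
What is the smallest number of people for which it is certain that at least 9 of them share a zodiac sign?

There are 12 zodiac signs acting as pigeonholes.
With 12 × 8 = 96 people we could place exactly 8 in each, with no class reaching 9.
One more forces some class to hold 9, so 96 + 1 = 97.

97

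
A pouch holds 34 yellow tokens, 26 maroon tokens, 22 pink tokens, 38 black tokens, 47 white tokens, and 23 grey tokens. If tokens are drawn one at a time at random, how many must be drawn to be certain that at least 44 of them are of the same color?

187

In the worst case we take at most 43 of each color, but all 34 yellow, all 26 maroon, all 22 pink, all 38 black, and all 23 grey (fewer than 43), giving 34 + 26 + 22 + 38 + 43 + 23 = 186.
One more token then forces some color to 44, so 186 + 1 = 187.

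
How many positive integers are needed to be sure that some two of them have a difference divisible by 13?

14

Two integers differ by a multiple of 13 exactly when they share a remainder mod 13.
There are 13 residue classes mod 13, so 13 integers can all lie in distinct classes.
One more integer must repeat a residue, giving a difference divisible by 13. So n = 13 + 1 = 14.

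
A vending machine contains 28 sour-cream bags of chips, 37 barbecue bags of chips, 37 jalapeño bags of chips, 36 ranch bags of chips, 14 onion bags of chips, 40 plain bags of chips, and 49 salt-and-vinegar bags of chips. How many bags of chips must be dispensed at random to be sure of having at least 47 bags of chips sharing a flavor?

239

Treat the 7 flavors as pigeonholes.
In the worst case we take at most 46 of each flavor, but all 28 sour-cream, all 37 barbecue, all 37 jalapeño, all 36 ranch, all 14 onion, and all 40 plain (fewer than 46), giving 28 + 37 + 37 + 36 + 14 + 40 + 46 = 238.
One more bag of chips then forces some flavor to 47, so 238 + 1 = 239.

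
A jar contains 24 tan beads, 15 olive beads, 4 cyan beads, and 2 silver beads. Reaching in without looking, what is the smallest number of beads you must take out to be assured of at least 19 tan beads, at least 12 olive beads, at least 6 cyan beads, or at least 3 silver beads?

36

Each of the 4 colors has its own threshold; avoid all of them simultaneously.
The worst case stops just short of every target: 18 tan, 11 olive, all 4 cyan, 2 silver — 18 + 11 + 4 + 2 = 35 beads.
One more bead must push some color to its target, so 35 + 1 = 36.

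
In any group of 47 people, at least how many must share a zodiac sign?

The 47 people fall into 12 zodiac signs.
If each of the 12 zodiac signs held at most 3, the total would be at most 12 × 3 = 36 < 47, a contradiction.
So at least one holds ⌈47/12⌉ = 4.

4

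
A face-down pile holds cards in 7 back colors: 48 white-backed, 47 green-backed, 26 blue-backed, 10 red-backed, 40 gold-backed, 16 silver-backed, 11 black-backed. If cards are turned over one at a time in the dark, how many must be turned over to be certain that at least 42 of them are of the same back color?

Treat the 7 back colors as pigeonholes.
In the worst case we take at most 41 of each back color, but all 26 blue-backed, all 10 red-backed, all 40 gold-backed, all 16 silver-backed, and all 11 black-backed (fewer than 41), giving 41 + 41 + 26 + 10 + 40 + 16 + 11 = 185.
One more card then forces some back color to 42, so 185 + 1 = 186.

186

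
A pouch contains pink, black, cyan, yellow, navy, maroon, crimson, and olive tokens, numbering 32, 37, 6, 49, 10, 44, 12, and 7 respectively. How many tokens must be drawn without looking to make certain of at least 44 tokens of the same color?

Treat the 8 colors as pigeonholes.
In the worst case we take at most 43 of each color, but all 32 pink, all 37 black, all 6 cyan, all 10 navy, all 12 crimson, and all 7 olive (fewer than 43), giving 32 + 37 + 6 + 43 + 10 + 43 + 12 + 7 = 190.
One more token then forces some color to 44, so 190 + 1 = 191.

191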